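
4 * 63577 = 254308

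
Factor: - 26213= - 11^1*2383^1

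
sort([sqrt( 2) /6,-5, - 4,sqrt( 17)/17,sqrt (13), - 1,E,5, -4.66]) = [  -  5, - 4.66, - 4, - 1,sqrt( 2 )/6, sqrt( 17)/17, E, sqrt( 13),5 ]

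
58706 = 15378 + 43328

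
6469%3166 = 137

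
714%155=94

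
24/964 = 6/241 = 0.02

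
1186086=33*35942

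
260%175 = 85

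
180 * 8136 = 1464480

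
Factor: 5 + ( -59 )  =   - 54 = - 2^1*3^3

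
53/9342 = 53/9342 = 0.01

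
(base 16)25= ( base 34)13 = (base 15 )27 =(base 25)1c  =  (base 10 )37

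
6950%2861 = 1228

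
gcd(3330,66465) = 45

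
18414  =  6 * 3069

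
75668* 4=302672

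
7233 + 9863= 17096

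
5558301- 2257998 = 3300303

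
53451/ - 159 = -337 + 44/53=- 336.17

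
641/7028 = 641/7028 = 0.09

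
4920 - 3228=1692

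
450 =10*45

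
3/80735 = 3/80735 = 0.00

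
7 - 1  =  6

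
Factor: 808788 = 2^2*3^1*67399^1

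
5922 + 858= 6780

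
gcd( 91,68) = 1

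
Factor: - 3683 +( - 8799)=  - 2^1*79^2 = -12482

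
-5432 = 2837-8269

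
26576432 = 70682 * 376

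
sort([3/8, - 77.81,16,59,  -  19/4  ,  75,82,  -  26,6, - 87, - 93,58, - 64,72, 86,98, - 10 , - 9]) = [ - 93, - 87, - 77.81,-64, - 26, - 10,-9, - 19/4, 3/8,6,16,58,59,72, 75,82,86,98]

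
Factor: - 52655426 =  - 2^1*17^1*89^1*17401^1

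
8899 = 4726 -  - 4173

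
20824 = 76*274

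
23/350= 23/350 = 0.07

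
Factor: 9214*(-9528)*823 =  -2^4*3^1*17^1*271^1*397^1*823^1 = - 72251986416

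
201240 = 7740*26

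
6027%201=198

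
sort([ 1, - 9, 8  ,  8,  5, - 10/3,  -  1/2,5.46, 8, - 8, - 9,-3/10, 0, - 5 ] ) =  [ - 9, - 9, - 8,-5, - 10/3,-1/2, - 3/10 , 0, 1, 5,5.46,8, 8,  8 ]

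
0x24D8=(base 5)300212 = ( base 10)9432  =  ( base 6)111400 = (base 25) f27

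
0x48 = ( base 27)2i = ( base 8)110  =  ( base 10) 72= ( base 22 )36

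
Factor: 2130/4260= 1/2=2^( - 1 ) 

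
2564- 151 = 2413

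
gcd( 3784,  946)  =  946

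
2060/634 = 1030/317=3.25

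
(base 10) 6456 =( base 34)5ju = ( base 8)14470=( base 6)45520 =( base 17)155D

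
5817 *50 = 290850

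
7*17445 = 122115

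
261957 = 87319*3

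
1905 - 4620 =  -  2715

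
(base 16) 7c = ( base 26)4K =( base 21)5j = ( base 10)124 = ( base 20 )64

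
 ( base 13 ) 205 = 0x157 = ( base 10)343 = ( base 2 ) 101010111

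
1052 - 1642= - 590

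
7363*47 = 346061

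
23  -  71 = -48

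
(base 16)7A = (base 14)8A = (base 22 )5C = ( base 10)122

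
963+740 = 1703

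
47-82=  - 35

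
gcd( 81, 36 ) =9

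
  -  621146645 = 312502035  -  933648680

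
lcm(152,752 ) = 14288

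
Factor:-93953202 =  - 2^1*3^1*7^1 *2236981^1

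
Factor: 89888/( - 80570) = - 44944/40285 =- 2^4*5^ (- 1 )*7^ (-1) * 53^2*1151^( - 1 )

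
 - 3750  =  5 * ( - 750) 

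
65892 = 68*969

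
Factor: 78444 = 2^2*3^2*2179^1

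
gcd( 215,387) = 43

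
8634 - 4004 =4630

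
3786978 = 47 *80574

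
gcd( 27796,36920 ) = 4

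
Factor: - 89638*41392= - 2^5*13^1 * 199^1*44819^1  =  -3710296096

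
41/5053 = 41/5053=   0.01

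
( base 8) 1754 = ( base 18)31e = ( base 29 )15I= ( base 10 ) 1004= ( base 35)SO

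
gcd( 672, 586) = 2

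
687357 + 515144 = 1202501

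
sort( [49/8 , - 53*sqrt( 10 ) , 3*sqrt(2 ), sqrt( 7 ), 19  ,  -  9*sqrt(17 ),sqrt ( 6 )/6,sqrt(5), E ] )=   [-53*sqrt( 10 ), - 9*sqrt( 17 ), sqrt( 6)/6, sqrt(5),sqrt ( 7 ) , E,3*sqrt( 2 ), 49/8,  19 ]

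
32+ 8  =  40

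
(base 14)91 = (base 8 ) 177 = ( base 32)3V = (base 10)127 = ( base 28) 4F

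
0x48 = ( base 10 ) 72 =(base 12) 60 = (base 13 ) 57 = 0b1001000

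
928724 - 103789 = 824935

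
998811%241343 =33439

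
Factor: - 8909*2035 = -5^1*11^1*37^1*59^1*151^1 = - 18129815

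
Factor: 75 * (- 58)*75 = - 326250 = - 2^1*3^2*5^4*29^1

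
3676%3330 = 346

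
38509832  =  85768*449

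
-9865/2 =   -  9865/2 = - 4932.50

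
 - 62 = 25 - 87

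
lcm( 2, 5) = 10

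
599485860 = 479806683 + 119679177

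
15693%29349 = 15693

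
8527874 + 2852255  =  11380129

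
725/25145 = 145/5029 = 0.03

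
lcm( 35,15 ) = 105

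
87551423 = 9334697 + 78216726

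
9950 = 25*398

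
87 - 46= 41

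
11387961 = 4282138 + 7105823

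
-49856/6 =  - 8310 + 2/3 = -8309.33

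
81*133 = 10773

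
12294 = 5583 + 6711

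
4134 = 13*318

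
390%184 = 22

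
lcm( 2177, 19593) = 19593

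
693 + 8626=9319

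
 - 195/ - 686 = 195/686= 0.28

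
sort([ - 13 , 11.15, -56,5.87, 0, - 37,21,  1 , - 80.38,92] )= [ - 80.38, - 56, - 37, - 13, 0, 1, 5.87, 11.15 , 21, 92] 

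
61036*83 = 5065988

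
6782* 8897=60339454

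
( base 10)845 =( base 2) 1101001101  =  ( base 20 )225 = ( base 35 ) o5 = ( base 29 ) 104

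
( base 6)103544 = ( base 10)8632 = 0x21b8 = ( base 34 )7FU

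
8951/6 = 1491  +  5/6 = 1491.83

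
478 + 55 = 533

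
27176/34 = 13588/17= 799.29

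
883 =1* 883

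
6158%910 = 698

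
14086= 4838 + 9248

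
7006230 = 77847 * 90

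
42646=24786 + 17860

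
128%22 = 18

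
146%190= 146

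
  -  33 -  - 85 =52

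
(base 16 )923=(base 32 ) 293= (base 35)1vt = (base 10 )2339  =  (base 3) 10012122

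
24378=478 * 51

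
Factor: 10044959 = 41^1*337^1*727^1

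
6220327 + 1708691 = 7929018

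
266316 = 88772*3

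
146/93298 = 73/46649  =  0.00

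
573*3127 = 1791771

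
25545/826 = 30 + 765/826 = 30.93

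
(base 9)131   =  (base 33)3A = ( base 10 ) 109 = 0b1101101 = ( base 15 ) 74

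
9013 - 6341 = 2672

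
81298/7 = 11614 = 11614.00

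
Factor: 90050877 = 3^2*7^3*31^1*941^1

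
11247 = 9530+1717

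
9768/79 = 123 + 51/79 = 123.65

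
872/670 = 1 + 101/335 = 1.30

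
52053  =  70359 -18306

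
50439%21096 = 8247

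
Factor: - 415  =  -5^1*83^1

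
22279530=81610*273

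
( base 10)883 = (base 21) 201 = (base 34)PX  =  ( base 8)1563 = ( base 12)617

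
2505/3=835= 835.00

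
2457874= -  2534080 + 4991954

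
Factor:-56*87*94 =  - 2^4 * 3^1*7^1*29^1*47^1  =  -457968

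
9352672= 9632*971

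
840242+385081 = 1225323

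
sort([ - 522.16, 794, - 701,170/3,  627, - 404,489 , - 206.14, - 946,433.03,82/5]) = [-946,-701, - 522.16,- 404,-206.14, 82/5,170/3, 433.03,489,627,794]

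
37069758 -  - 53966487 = 91036245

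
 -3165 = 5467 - 8632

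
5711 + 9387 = 15098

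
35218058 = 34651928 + 566130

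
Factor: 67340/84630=2^1 * 3^( - 1)*31^ ( - 1)*37^1 = 74/93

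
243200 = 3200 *76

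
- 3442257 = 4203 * ( - 819)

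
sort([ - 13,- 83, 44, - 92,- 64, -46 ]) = [ - 92, - 83, - 64,-46,  -  13,  44]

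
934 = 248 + 686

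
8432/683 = 12+236/683= 12.35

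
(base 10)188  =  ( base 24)7k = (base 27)6q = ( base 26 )76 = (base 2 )10111100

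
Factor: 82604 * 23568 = 2^6*3^1*107^1*193^1* 491^1 = 1946811072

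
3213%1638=1575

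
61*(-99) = -6039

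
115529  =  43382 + 72147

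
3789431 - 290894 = 3498537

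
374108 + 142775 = 516883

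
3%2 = 1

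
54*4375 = 236250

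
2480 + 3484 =5964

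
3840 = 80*48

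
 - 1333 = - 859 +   -  474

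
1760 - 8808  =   - 7048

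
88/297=8/27 = 0.30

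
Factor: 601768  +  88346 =690114 = 2^1*3^1*115019^1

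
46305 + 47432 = 93737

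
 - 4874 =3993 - 8867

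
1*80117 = 80117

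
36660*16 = 586560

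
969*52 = 50388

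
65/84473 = 65/84473  =  0.00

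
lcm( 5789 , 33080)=231560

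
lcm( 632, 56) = 4424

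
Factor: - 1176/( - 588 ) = 2^1 = 2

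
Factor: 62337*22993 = 1433314641= 3^1*11^1*1889^1*22993^1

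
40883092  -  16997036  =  23886056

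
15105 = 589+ 14516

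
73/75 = 73/75  =  0.97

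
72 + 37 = 109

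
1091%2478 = 1091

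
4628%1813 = 1002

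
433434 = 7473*58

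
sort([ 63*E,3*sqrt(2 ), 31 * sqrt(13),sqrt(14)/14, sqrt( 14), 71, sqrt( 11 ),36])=[ sqrt( 14 ) /14,sqrt(11 ),sqrt( 14 ), 3*sqrt( 2 ) , 36, 71, 31 * sqrt(13), 63 * E]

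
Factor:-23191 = -7^1*3313^1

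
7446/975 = 7 + 207/325 = 7.64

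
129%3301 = 129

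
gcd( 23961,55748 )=7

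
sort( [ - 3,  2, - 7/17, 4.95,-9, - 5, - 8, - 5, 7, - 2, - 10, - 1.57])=[ - 10, - 9,  -  8, - 5,  -  5,- 3, - 2, - 1.57, - 7/17, 2, 4.95,7]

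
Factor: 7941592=2^3 *29^1*34231^1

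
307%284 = 23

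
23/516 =23/516 =0.04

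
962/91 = 10 + 4/7 = 10.57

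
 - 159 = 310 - 469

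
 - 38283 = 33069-71352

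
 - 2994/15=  - 998/5   =  -199.60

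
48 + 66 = 114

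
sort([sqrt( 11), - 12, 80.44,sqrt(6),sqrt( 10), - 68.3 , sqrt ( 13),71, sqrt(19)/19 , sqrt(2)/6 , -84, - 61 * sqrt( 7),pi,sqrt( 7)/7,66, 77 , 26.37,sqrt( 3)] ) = [ - 61*sqrt( 7), - 84 , - 68.3, - 12,sqrt( 19)/19,sqrt( 2)/6,sqrt( 7)/7, sqrt( 3),sqrt( 6 ),pi, sqrt( 10 ),sqrt( 11),sqrt( 13) , 26.37 , 66, 71,  77,  80.44] 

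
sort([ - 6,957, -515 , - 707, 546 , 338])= [ - 707,- 515, - 6, 338, 546,957]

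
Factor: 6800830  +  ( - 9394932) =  - 2^1*7^1 * 127^1*1459^1 =-  2594102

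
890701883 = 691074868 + 199627015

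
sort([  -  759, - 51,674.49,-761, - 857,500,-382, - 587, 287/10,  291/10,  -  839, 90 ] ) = [ - 857, - 839,-761,-759,-587,-382,  -  51,287/10,291/10,90,500,674.49 ] 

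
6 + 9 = 15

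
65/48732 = 65/48732 = 0.00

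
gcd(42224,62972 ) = 364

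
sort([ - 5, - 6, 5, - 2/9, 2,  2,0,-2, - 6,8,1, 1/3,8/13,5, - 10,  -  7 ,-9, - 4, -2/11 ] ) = [ - 10,  -  9, - 7, - 6,- 6, - 5, - 4, - 2, - 2/9, - 2/11,0,1/3,8/13, 1,2 , 2, 5, 5, 8] 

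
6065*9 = 54585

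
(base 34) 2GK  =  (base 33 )2l5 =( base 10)2876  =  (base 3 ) 10221112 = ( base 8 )5474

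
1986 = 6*331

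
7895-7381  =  514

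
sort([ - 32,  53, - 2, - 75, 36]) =[ - 75, - 32 , - 2,36,53]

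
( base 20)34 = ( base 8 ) 100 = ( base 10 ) 64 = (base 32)20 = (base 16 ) 40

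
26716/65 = 26716/65  =  411.02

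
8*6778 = 54224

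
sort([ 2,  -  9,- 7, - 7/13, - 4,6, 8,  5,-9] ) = [ - 9, - 9, - 7,-4,  -  7/13, 2, 5, 6,8]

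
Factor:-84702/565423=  - 114/761 = - 2^1 * 3^1*19^1*761^( -1)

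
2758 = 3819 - 1061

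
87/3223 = 87/3223 = 0.03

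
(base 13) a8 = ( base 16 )8A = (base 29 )4M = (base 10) 138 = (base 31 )4e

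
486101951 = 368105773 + 117996178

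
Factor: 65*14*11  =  2^1*5^1*7^1*11^1*13^1 = 10010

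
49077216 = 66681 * 736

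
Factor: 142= 2^1*71^1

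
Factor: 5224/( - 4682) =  - 2^2 * 653^1*2341^( - 1 )  =  - 2612/2341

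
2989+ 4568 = 7557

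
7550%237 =203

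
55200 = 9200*6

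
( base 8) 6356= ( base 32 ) 37e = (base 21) 7AD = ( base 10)3310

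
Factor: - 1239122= - 2^1*619561^1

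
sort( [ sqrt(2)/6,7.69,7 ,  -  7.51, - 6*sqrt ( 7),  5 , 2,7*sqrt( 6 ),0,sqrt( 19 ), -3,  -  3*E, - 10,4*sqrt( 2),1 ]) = [ - 6 *sqrt( 7),-10, - 3*E, - 7.51,- 3,0,sqrt(2 ) /6, 1, 2,sqrt(19),5,4*sqrt ( 2),7,7.69, 7*sqrt(6 ) ] 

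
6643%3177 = 289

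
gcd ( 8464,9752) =184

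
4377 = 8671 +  - 4294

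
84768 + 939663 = 1024431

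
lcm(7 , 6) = 42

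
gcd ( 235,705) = 235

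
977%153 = 59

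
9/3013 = 9/3013 = 0.00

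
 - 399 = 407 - 806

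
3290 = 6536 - 3246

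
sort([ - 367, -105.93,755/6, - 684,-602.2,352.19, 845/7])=[-684, - 602.2, - 367, - 105.93,845/7,  755/6, 352.19 ]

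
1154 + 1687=2841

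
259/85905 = 259/85905 = 0.00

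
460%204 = 52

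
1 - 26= - 25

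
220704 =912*242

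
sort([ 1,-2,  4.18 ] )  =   [-2, 1,  4.18 ] 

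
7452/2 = 3726 = 3726.00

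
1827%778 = 271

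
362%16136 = 362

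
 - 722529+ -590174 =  - 1312703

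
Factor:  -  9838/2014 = - 4919/1007 =-19^(- 1)*53^( - 1)*4919^1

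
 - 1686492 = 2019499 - 3705991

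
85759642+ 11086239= 96845881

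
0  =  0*4336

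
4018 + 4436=8454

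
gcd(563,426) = 1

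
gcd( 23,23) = 23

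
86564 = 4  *21641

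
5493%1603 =684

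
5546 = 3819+1727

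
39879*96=3828384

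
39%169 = 39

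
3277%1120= 1037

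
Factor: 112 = 2^4*7^1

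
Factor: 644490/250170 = 3^2*7^1 * 11^1*269^( - 1)=693/269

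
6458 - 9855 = - 3397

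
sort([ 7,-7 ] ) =[- 7, 7] 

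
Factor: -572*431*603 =- 148658796 = - 2^2*3^2*11^1*13^1*67^1*431^1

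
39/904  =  39/904 =0.04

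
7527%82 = 65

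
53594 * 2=107188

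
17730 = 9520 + 8210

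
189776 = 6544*29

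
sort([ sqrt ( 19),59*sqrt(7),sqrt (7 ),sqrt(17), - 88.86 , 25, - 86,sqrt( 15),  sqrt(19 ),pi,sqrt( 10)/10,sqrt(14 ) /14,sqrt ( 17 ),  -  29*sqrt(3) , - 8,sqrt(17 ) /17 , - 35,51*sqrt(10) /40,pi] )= [ - 88.86  , - 86, - 29 * sqrt ( 3),-35, - 8,sqrt(17)/17, sqrt(14) /14,sqrt ( 10)/10,sqrt(7), pi, pi, sqrt(15)  ,  51*sqrt( 10) /40 , sqrt( 17),sqrt(17),sqrt (19),  sqrt(19 ),  25, 59*sqrt( 7) ]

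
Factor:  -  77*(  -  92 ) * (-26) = - 2^3*7^1*11^1*13^1*23^1 = -  184184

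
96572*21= 2028012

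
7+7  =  14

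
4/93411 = 4/93411 =0.00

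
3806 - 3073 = 733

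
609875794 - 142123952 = 467751842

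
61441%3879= 3256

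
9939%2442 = 171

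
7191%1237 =1006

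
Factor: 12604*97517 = 2^2*7^1*23^1*137^1*13931^1  =  1229104268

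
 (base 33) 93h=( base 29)BMS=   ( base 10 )9917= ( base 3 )111121022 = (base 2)10011010111101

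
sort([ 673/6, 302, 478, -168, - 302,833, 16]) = [ - 302, - 168, 16, 673/6  ,  302,478, 833 ] 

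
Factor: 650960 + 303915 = 5^3* 7639^1 =954875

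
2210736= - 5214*( - 424 ) 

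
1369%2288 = 1369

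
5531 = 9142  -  3611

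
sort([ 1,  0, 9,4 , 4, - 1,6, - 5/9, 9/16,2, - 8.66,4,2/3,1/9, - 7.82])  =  [ - 8.66, - 7.82, - 1, - 5/9,0,1/9,  9/16,2/3, 1,2,4,4,4, 6, 9]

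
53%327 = 53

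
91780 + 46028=137808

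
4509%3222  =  1287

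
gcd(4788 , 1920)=12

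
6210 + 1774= 7984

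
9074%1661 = 769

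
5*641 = 3205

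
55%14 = 13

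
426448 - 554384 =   -  127936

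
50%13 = 11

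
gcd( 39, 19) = 1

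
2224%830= 564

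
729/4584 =243/1528 = 0.16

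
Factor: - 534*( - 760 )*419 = 170046960=2^4 * 3^1  *  5^1*19^1*89^1  *419^1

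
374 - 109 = 265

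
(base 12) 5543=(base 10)9411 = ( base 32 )963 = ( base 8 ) 22303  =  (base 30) ADL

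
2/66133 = 2/66133 = 0.00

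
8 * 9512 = 76096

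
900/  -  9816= - 75/818=-0.09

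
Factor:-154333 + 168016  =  3^1* 4561^1=13683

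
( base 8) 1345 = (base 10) 741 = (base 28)qd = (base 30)OL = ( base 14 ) 3AD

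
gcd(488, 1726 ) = 2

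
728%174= 32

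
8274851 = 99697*83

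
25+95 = 120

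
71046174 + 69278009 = 140324183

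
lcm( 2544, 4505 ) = 216240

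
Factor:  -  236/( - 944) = 2^ ( - 2 ) = 1/4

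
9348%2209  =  512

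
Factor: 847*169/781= 13013/71 = 7^1*11^1*13^2*71^( - 1)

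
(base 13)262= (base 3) 120111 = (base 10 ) 418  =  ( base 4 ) 12202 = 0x1a2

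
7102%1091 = 556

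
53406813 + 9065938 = 62472751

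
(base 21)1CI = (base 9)870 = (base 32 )M7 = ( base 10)711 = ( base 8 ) 1307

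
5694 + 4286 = 9980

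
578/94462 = 289/47231 = 0.01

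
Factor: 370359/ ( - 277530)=-387/290 = - 2^(-1 )*3^2*5^ ( - 1 )*29^(  -  1 )*43^1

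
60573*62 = 3755526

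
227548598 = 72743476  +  154805122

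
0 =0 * ( - 329)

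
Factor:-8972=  - 2^2*2243^1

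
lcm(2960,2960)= 2960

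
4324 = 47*92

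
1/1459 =1/1459 = 0.00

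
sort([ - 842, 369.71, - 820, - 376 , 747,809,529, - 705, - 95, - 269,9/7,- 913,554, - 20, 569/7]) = [-913,  -  842, - 820, - 705, - 376, - 269, - 95, -20 , 9/7 , 569/7,369.71,529,554, 747, 809]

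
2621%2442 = 179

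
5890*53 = 312170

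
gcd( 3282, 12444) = 6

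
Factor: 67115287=67115287^1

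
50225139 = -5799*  ( -8661 )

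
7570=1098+6472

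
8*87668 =701344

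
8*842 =6736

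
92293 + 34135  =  126428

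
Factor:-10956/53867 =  - 2^2*3^1 * 59^( - 1) = - 12/59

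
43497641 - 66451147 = -22953506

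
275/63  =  275/63 = 4.37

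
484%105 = 64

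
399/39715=399/39715 =0.01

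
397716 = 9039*44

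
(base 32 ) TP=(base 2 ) 1110111001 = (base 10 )953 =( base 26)1ah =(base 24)1FH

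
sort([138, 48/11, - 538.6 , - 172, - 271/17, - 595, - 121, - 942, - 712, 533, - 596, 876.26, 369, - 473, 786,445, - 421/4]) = [ - 942, - 712,-596, - 595, - 538.6, -473,- 172, - 121, - 421/4 , - 271/17, 48/11,138, 369,  445, 533, 786, 876.26 ] 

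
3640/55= 728/11 = 66.18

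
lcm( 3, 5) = 15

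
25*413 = 10325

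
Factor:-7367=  - 53^1*139^1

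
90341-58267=32074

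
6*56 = 336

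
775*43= 33325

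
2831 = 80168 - 77337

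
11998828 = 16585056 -4586228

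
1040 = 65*16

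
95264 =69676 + 25588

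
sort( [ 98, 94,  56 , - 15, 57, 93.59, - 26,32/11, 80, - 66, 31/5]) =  [ - 66, - 26,-15, 32/11, 31/5, 56, 57,80, 93.59,  94,98]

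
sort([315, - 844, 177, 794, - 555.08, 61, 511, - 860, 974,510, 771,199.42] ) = [ - 860, - 844,-555.08, 61,177,199.42, 315, 510, 511,771, 794, 974 ] 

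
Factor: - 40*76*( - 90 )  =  273600 = 2^6 * 3^2* 5^2*19^1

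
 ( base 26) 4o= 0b10000000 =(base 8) 200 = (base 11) 107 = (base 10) 128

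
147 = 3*49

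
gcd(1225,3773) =49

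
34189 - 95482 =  - 61293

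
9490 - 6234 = 3256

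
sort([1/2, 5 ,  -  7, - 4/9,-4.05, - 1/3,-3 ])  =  [ - 7, - 4.05, - 3, - 4/9,-1/3, 1/2,5 ]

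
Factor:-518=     -  2^1*7^1*37^1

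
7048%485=258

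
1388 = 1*1388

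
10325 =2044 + 8281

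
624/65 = 9 + 3/5 = 9.60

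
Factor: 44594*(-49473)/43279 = -2^1*3^2*11^1*23^1*113^( - 1)*239^1*383^(-1)*2027^1=   -  2206198962/43279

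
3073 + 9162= 12235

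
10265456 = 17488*587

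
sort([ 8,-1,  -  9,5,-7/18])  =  [ - 9,-1,-7/18,5, 8]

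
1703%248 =215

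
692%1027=692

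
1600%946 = 654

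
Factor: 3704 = 2^3*463^1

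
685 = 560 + 125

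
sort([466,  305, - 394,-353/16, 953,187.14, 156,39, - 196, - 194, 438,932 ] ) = [ - 394 , - 196, - 194, - 353/16 , 39  ,  156,187.14,305,438,  466,932, 953] 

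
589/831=589/831 = 0.71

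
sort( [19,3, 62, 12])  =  [3,12,19, 62]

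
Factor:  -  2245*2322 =-5212890 = - 2^1*3^3*5^1*43^1*449^1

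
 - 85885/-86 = 998 + 57/86 = 998.66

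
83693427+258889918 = 342583345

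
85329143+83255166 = 168584309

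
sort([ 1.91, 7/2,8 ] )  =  [ 1.91, 7/2 , 8]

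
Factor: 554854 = 2^1*277427^1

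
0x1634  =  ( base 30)69e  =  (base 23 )ah3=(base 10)5684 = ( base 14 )2100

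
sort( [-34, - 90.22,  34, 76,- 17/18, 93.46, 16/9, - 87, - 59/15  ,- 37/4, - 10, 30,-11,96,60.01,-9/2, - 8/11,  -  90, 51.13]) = [ - 90.22 , -90, - 87,  -  34,- 11, - 10, - 37/4,  -  9/2, - 59/15, - 17/18, - 8/11, 16/9, 30, 34 , 51.13, 60.01,  76,93.46 , 96]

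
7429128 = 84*88442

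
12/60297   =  4/20099 = 0.00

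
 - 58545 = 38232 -96777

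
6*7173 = 43038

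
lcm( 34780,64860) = 2399820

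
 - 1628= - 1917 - - 289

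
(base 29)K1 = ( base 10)581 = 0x245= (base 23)126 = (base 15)28b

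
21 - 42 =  - 21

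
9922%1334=584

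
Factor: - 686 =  - 2^1*7^3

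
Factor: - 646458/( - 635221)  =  2^1*3^1*31^( - 2)*163^1 = 978/961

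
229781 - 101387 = 128394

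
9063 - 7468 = 1595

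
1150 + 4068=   5218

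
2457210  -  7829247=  - 5372037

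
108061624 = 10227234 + 97834390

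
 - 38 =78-116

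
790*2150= 1698500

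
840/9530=84/953 = 0.09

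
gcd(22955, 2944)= 1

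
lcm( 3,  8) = 24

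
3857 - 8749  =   - 4892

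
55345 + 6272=61617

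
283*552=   156216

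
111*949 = 105339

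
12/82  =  6/41  =  0.15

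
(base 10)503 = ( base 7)1316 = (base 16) 1F7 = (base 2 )111110111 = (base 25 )K3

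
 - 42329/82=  - 42329/82 = -  516.21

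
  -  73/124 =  - 73/124 = - 0.59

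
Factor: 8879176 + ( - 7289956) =1589220 = 2^2*3^6*5^1*109^1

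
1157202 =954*1213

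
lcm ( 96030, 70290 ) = 6818130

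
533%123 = 41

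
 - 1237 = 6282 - 7519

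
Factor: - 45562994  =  -2^1*31^1*734887^1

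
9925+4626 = 14551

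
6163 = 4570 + 1593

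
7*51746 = 362222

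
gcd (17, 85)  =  17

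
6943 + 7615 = 14558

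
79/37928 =79/37928=0.00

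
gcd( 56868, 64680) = 84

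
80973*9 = 728757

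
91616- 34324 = 57292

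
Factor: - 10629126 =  - 2^1 * 3^2 * 71^1 * 8317^1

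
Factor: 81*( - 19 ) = - 1539 = - 3^4*19^1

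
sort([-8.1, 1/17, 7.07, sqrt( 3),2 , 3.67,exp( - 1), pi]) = [ - 8.1, 1/17,exp( - 1),sqrt( 3),2,pi,3.67,  7.07] 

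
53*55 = 2915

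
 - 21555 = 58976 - 80531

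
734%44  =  30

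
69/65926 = 69/65926  =  0.00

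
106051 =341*311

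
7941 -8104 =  - 163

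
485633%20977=3162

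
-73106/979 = - 6646/89  =  -74.67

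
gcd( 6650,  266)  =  266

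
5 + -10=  - 5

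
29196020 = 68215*428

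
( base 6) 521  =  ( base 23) 89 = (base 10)193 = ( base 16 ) c1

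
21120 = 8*2640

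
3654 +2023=5677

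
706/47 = 15+1/47 = 15.02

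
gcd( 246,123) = 123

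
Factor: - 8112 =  - 2^4*3^1*13^2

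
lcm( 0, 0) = 0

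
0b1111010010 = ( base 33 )TL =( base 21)24C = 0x3D2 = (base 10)978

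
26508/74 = 358 + 8/37= 358.22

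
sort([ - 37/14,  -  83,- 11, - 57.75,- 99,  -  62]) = [  -  99, - 83 , - 62, - 57.75, - 11, - 37/14]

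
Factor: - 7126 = - 2^1 * 7^1*509^1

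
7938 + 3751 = 11689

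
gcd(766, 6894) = 766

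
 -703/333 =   -  3 + 8/9 = -  2.11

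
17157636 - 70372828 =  - 53215192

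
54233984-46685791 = 7548193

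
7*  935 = 6545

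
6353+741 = 7094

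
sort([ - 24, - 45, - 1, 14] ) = [ - 45 , - 24, - 1,14] 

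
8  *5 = 40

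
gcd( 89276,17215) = 11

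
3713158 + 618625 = 4331783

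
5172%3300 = 1872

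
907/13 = 69 +10/13 = 69.77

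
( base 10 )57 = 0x39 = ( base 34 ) 1N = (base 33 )1O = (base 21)2F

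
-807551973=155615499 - 963167472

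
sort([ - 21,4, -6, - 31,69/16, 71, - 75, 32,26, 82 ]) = [ - 75,- 31, - 21, - 6, 4, 69/16 , 26, 32, 71, 82 ] 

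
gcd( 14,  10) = 2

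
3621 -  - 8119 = 11740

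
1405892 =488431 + 917461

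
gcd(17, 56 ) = 1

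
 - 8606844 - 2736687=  - 11343531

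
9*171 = 1539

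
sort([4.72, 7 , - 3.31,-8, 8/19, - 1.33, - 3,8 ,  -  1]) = [ - 8,- 3.31, - 3, - 1.33, - 1 , 8/19,4.72,7, 8 ] 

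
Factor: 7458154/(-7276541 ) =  - 2^1*11^1*263^1*1289^1*1367^( - 1)*5323^( - 1)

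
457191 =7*65313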